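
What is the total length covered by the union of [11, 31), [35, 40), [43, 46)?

28

Merged: [11, 31), [35, 40), [43, 46).
Lengths: 20 + 5 + 3 = 28.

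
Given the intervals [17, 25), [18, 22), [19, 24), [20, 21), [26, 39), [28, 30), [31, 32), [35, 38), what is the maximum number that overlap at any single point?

4

Walk the sorted start/end points keeping a running depth.
The depth first hits 4 at 20.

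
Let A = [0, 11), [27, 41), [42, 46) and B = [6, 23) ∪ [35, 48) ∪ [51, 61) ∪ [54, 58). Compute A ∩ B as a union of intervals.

Second set merges to [6, 23), [35, 48), [51, 61).
[0, 11) overlaps B on [6, 11).
[27, 41) overlaps B on [35, 41).
[42, 46) overlaps B on [42, 46).

[6, 11) ∪ [35, 41) ∪ [42, 46)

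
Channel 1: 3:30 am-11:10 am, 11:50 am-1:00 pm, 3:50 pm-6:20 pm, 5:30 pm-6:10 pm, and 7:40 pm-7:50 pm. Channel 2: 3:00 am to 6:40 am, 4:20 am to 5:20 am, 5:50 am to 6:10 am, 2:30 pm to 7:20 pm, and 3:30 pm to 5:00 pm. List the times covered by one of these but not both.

First set merges to 3:30 am-11:10 am, 11:50 am-1:00 pm, 3:50 pm-6:20 pm, 7:40 pm-7:50 pm.
Second set merges to 3:00 am-6:40 am, 2:30 pm-7:20 pm.
A but not B: 6:40 am-11:10 am, 11:50 am-1:00 pm, 7:40 pm-7:50 pm.
B but not A: 3:00 am-3:30 am, 2:30 pm-3:50 pm, 6:20 pm-7:20 pm.
Combining gives A △ B.

3:00 am-3:30 am, 6:40 am-11:10 am, 11:50 am-1:00 pm, 2:30 pm-3:50 pm, 6:20 pm-7:20 pm, 7:40 pm-7:50 pm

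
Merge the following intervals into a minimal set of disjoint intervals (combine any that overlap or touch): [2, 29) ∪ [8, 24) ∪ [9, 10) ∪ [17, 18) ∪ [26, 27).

[8, 24) overlaps/touches [2, 29) → extend to [2, 29).
[9, 10) overlaps/touches [2, 29) → extend to [2, 29).
[17, 18) overlaps/touches [2, 29) → extend to [2, 29).
[26, 27) overlaps/touches [2, 29) → extend to [2, 29).

[2, 29)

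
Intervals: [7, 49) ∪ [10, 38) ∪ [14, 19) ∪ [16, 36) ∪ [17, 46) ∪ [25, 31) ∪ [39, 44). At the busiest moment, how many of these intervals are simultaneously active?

Sweep endpoints in order; track running count of active intervals.
Peak of 5 reached at 17.

5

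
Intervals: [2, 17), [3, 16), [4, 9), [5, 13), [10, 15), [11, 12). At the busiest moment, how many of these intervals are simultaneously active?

5

Walk the sorted start/end points keeping a running depth.
The depth first hits 5 at 11.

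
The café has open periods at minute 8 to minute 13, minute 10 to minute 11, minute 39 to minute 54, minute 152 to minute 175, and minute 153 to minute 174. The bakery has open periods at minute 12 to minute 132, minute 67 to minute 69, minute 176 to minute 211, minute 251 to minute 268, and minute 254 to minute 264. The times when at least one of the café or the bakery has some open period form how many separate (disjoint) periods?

4

A, merged: minute 8 to minute 13, minute 39 to minute 54, minute 152 to minute 175.
B, merged: minute 12 to minute 132, minute 176 to minute 211, minute 251 to minute 268.
A ∪ B = minute 8 to minute 132, minute 152 to minute 175, minute 176 to minute 211, minute 251 to minute 268.
That is 4 disjoint pieces.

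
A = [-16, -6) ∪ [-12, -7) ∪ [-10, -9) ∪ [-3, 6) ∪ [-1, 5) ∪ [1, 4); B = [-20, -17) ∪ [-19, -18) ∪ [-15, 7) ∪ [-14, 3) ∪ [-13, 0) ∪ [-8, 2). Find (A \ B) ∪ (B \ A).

A, merged: [-16, -6), [-3, 6).
B, merged: [-20, -17), [-15, 7).
Only in the first: [-16, -15).
Only in the second: [-20, -17), [-6, -3), [6, 7).
Together these are the periods covered by exactly one.

[-20, -17) ∪ [-16, -15) ∪ [-6, -3) ∪ [6, 7)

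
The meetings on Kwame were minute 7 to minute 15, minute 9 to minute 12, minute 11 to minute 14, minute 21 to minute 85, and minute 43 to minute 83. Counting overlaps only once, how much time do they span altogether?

72 minutes

Merged: minute 7 to minute 15, minute 21 to minute 85.
Lengths: 8 minutes + 64 minutes = 72 minutes.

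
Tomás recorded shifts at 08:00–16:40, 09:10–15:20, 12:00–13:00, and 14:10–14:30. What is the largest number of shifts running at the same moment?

Sweep endpoints in order; track running count of active intervals.
Peak of 3 reached at 12:00.

3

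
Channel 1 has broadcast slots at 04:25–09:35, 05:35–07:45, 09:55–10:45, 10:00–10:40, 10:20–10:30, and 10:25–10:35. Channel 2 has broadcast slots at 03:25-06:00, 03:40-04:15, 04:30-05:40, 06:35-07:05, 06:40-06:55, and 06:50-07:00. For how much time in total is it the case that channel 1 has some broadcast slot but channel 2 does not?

A, merged: 04:25–09:35, 09:55–10:45.
B, merged: 03:25–06:00, 06:35–07:05.
A \ B = 06:00–06:35, 07:05–09:35, 09:55–10:45.
Total: 35 min + 2 h 30 min + 50 min = 3 h 55 min.

3 h 55 min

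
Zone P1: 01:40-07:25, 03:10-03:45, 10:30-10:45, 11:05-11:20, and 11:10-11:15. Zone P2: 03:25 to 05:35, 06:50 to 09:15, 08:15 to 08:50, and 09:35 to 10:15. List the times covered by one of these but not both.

01:40–03:25, 05:35–06:50, 07:25–09:15, 09:35–10:15, 10:30–10:45, 11:05–11:20

First set merges to 01:40–07:25, 10:30–10:45, 11:05–11:20.
Second set merges to 03:25–05:35, 06:50–09:15, 09:35–10:15.
A \ B = 01:40–03:25, 05:35–06:50, 10:30–10:45, 11:05–11:20.
B \ A = 07:25–09:15, 09:35–10:15.
Union of the two gives the symmetric difference.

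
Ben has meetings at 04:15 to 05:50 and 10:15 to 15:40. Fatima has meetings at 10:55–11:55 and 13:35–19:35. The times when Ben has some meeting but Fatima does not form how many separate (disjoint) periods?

3

A \ B = 04:15-05:50, 10:15-10:55, 11:55-13:35.
That is 3 disjoint pieces.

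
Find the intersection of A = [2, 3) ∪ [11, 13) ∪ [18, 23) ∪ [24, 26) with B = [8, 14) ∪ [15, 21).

[2, 3) falls entirely outside B.
[11, 13) overlaps B on [11, 13).
[18, 23) overlaps B on [18, 21).
[24, 26) falls entirely outside B.

[11, 13) ∪ [18, 21)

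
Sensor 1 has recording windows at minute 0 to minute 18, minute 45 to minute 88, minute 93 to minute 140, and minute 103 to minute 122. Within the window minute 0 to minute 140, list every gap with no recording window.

The merged coverage is minute 0 to minute 18, minute 45 to minute 88, minute 93 to minute 140.
Gaps within minute 0 to minute 140: minute 18 to minute 45, minute 88 to minute 93.

minute 18 to minute 45, minute 88 to minute 93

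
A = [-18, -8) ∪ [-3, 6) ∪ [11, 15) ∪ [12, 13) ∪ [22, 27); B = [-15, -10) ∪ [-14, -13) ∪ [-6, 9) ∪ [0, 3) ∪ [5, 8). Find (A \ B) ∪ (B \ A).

Merge the first list: [-18, -8), [-3, 6), [11, 15), [22, 27).
Merge the second list: [-15, -10), [-6, 9).
A but not B: [-18, -15), [-10, -8), [11, 15), [22, 27).
B but not A: [-6, -3), [6, 9).
Combining gives A △ B.

[-18, -15) ∪ [-10, -8) ∪ [-6, -3) ∪ [6, 9) ∪ [11, 15) ∪ [22, 27)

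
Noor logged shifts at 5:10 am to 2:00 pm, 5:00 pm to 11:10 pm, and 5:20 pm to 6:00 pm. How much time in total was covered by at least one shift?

15 h

Merged: 5:10 am–2:00 pm, 5:00 pm–11:10 pm.
Lengths: 8 h 50 min + 6 h 10 min = 15 h.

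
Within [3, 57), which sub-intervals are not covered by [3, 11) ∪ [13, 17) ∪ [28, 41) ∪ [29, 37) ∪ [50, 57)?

[11, 13) ∪ [17, 28) ∪ [41, 50)

Covered (merged): [3, 11), [13, 17), [28, 41), [50, 57).
Uncovered inside [3, 57): [11, 13), [17, 28), [41, 50).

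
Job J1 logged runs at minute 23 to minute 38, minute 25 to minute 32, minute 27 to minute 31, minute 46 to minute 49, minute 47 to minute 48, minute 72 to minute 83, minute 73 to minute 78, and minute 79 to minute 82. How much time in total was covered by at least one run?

29 minutes

Merged: minute 23 to minute 38, minute 46 to minute 49, minute 72 to minute 83.
Lengths: 15 minutes + 3 minutes + 11 minutes = 29 minutes.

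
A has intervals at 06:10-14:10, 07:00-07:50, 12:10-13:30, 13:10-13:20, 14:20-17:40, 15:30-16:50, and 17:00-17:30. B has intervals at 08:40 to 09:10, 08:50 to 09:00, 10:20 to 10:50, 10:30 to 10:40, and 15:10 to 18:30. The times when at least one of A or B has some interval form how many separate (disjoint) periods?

A, merged: 06:10–14:10, 14:20–17:40.
B, merged: 08:40–09:10, 10:20–10:50, 15:10–18:30.
A ∪ B = 06:10–14:10, 14:20–18:30.
That is 2 disjoint pieces.

2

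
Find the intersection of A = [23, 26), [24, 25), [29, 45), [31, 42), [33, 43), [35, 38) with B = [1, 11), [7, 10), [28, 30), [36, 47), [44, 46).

[29, 30) ∪ [36, 45)

A, merged: [23, 26), [29, 45).
B, merged: [1, 11), [28, 30), [36, 47).
[23, 26) falls entirely outside B.
[29, 45) overlaps B on [29, 30), [36, 45).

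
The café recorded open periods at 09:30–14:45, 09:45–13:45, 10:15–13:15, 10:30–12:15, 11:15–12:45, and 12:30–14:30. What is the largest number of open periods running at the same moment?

5

Walk the sorted start/end points keeping a running depth.
The depth first hits 5 at 11:15.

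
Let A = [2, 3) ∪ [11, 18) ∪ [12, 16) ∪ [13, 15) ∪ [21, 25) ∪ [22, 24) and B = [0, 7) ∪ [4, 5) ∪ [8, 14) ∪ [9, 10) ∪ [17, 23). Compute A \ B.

[14, 17) ∪ [23, 25)

First set merges to [2, 3), [11, 18), [21, 25).
Second set merges to [0, 7), [8, 14), [17, 23).
[2, 3): entirely removed.
[11, 18) \ B = [14, 17).
[21, 25) \ B = [23, 25).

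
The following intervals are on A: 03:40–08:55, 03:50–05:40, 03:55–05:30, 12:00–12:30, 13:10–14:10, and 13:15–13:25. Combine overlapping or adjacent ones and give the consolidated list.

03:40-08:55, 12:00-12:30, 13:10-14:10

03:50-05:40 overlaps/touches 03:40-08:55 → extend to 03:40-08:55.
03:55-05:30 overlaps/touches 03:40-08:55 → extend to 03:40-08:55.
12:00-12:30 is disjoint → start new block.
13:10-14:10 is disjoint → start new block.
13:15-13:25 overlaps/touches 13:10-14:10 → extend to 13:10-14:10.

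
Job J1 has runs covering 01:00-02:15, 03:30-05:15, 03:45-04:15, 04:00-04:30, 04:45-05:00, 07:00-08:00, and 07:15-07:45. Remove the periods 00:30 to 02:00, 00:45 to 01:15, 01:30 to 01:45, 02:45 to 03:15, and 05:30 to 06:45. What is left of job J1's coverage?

A, merged: 01:00–02:15, 03:30–05:15, 07:00–08:00.
B, merged: 00:30–02:00, 02:45–03:15, 05:30–06:45.
01:00–02:15 with B removed leaves 02:00–02:15.
03:30–05:15 is untouched.
07:00–08:00 is untouched.

02:00–02:15, 03:30–05:15, 07:00–08:00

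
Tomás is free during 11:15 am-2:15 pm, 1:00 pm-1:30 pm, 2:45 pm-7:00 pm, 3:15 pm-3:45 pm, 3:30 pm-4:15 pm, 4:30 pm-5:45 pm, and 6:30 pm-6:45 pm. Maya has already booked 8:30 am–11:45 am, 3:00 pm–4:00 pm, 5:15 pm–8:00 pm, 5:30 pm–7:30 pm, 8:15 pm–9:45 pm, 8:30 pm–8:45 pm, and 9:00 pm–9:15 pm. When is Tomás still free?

11:45 am–2:15 pm, 2:45 pm–3:00 pm, 4:00 pm–5:15 pm

First set merges to 11:15 am–2:15 pm, 2:45 pm–7:00 pm.
Second set merges to 8:30 am–11:45 am, 3:00 pm–4:00 pm, 5:15 pm–8:00 pm, 8:15 pm–9:45 pm.
11:15 am–2:15 pm \ B = 11:45 am–2:15 pm.
2:45 pm–7:00 pm \ B = 2:45 pm–3:00 pm, 4:00 pm–5:15 pm.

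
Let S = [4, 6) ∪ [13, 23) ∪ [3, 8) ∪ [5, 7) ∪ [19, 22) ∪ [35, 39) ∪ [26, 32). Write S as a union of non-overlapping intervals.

[3, 8) ∪ [13, 23) ∪ [26, 32) ∪ [35, 39)

Sort by start: [3, 8), [4, 6), [5, 7), [13, 23), [19, 22), [26, 32), [35, 39).
[4, 6) overlaps/touches [3, 8) → extend to [3, 8).
[5, 7) overlaps/touches [3, 8) → extend to [3, 8).
[13, 23) is disjoint → start new block.
[19, 22) overlaps/touches [13, 23) → extend to [13, 23).
[26, 32) is disjoint → start new block.
[35, 39) is disjoint → start new block.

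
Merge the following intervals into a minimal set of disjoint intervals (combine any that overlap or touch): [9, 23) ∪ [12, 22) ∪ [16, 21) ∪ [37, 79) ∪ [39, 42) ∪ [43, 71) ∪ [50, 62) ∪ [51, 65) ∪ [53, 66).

[9, 23) ∪ [37, 79)

[12, 22) overlaps/touches [9, 23) → extend to [9, 23).
[16, 21) overlaps/touches [9, 23) → extend to [9, 23).
[37, 79) is disjoint → start new block.
[39, 42) overlaps/touches [37, 79) → extend to [37, 79).
[43, 71) overlaps/touches [37, 79) → extend to [37, 79).
[50, 62) overlaps/touches [37, 79) → extend to [37, 79).
[51, 65) overlaps/touches [37, 79) → extend to [37, 79).
[53, 66) overlaps/touches [37, 79) → extend to [37, 79).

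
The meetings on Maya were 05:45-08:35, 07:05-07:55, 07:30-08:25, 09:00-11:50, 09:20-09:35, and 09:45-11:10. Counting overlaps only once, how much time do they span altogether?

5 h 40 min

Merged: 05:45–08:35, 09:00–11:50.
Lengths: 2 h 50 min + 2 h 50 min = 5 h 40 min.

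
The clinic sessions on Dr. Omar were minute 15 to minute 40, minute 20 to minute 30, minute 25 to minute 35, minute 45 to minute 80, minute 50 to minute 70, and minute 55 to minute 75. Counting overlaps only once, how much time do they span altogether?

Merged: minute 15 to minute 40, minute 45 to minute 80.
Lengths: 25 minutes + 35 minutes = 60 minutes.

60 minutes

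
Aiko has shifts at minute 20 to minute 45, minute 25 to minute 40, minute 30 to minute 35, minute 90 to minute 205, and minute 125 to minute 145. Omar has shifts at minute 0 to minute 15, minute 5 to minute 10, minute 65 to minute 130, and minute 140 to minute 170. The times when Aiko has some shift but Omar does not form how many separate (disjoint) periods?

3

A, merged: minute 20 to minute 45, minute 90 to minute 205.
B, merged: minute 0 to minute 15, minute 65 to minute 130, minute 140 to minute 170.
A \ B = minute 20 to minute 45, minute 130 to minute 140, minute 170 to minute 205.
That is 3 disjoint pieces.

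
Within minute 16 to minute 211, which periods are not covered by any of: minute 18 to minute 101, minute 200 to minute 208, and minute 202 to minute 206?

After merging, the occupied span is minute 18 to minute 101, minute 200 to minute 208.
Complement within minute 16 to minute 211: minute 16 to minute 18, minute 101 to minute 200, minute 208 to minute 211.

minute 16 to minute 18, minute 101 to minute 200, minute 208 to minute 211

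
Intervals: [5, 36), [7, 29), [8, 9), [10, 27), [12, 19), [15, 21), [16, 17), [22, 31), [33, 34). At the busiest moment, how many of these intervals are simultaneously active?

6

At 16, 6 of the intervals are simultaneously active.
No point has more.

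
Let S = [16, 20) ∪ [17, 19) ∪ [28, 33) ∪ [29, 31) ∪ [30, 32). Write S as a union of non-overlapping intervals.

[17, 19) overlaps/touches [16, 20) → extend to [16, 20).
[28, 33) is disjoint → start new block.
[29, 31) overlaps/touches [28, 33) → extend to [28, 33).
[30, 32) overlaps/touches [28, 33) → extend to [28, 33).

[16, 20) ∪ [28, 33)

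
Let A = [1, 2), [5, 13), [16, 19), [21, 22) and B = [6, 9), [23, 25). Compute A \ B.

[1, 2) ∪ [5, 6) ∪ [9, 13) ∪ [16, 19) ∪ [21, 22)

[1, 2) is untouched.
[5, 13) with B removed leaves [5, 6), [9, 13).
[16, 19) is untouched.
[21, 22) is untouched.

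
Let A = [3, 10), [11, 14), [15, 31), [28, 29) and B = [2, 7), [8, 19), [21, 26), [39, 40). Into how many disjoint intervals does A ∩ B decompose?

5

First set merges to [3, 10), [11, 14), [15, 31).
A ∩ B = [3, 7), [8, 10), [11, 14), [15, 19), [21, 26).
That is 5 disjoint pieces.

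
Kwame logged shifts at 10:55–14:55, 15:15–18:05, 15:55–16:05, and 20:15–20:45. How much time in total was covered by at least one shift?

Merged: 10:55–14:55, 15:15–18:05, 20:15–20:45.
Lengths: 4 h + 2 h 50 min + 30 min = 7 h 20 min.

7 h 20 min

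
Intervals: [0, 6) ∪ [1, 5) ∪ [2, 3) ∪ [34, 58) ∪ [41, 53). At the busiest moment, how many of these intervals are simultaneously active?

Sweep endpoints in order; track running count of active intervals.
Peak of 3 reached at 2.

3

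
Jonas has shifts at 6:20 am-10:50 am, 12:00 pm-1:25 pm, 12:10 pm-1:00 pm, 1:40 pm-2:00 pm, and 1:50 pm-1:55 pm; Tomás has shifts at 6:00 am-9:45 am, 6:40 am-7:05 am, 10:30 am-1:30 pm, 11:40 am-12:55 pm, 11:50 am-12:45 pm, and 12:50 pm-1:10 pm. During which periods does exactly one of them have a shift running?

First set merges to 6:20 am-10:50 am, 12:00 pm-1:25 pm, 1:40 pm-2:00 pm.
Second set merges to 6:00 am-9:45 am, 10:30 am-1:30 pm.
A \ B = 9:45 am-10:30 am, 1:40 pm-2:00 pm.
B \ A = 6:00 am-6:20 am, 10:50 am-12:00 pm, 1:25 pm-1:30 pm.
Union of the two gives the symmetric difference.

6:00 am-6:20 am, 9:45 am-10:30 am, 10:50 am-12:00 pm, 1:25 pm-1:30 pm, 1:40 pm-2:00 pm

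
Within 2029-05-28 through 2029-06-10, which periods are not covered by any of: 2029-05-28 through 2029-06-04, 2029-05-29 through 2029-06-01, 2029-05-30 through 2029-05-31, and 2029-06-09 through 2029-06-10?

2029-06-05 through 2029-06-08

The merged coverage is 2029-05-28 through 2029-06-04, 2029-06-09 through 2029-06-10.
Uncovered inside 2029-05-28 through 2029-06-10: 2029-06-05 through 2029-06-08.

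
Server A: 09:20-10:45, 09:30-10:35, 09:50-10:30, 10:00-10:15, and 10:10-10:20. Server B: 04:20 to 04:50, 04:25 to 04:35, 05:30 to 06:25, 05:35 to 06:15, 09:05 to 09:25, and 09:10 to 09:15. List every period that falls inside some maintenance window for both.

09:20-09:25

First set merges to 09:20-10:45.
Second set merges to 04:20-04:50, 05:30-06:25, 09:05-09:25.
09:20-10:45 meets the second set on 09:20-09:25.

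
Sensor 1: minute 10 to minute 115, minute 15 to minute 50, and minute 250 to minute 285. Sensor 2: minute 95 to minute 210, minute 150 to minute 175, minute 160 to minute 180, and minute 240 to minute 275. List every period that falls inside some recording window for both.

A, merged: minute 10 to minute 115, minute 250 to minute 285.
B, merged: minute 95 to minute 210, minute 240 to minute 275.
minute 10 to minute 115 overlaps B on minute 95 to minute 115.
minute 250 to minute 285 overlaps B on minute 250 to minute 275.

minute 95 to minute 115, minute 250 to minute 275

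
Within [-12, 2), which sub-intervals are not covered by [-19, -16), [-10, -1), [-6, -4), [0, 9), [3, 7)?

After merging, the occupied span is [-19, -16), [-10, -1), [0, 9).
Complement within [-12, 2): [-12, -10), [-1, 0).

[-12, -10) ∪ [-1, 0)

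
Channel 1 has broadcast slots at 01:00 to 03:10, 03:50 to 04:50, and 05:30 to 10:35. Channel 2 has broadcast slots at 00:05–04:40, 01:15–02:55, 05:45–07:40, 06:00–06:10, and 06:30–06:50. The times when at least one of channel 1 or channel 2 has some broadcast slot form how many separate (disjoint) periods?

Second set merges to 00:05–04:40, 05:45–07:40.
A ∪ B = 00:05–04:50, 05:30–10:35.
That is 2 disjoint pieces.

2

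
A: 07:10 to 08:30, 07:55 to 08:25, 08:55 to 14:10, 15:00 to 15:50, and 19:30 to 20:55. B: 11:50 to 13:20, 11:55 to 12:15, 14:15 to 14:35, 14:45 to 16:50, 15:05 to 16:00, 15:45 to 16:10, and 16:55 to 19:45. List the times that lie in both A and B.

Merge the first list: 07:10–08:30, 08:55–14:10, 15:00–15:50, 19:30–20:55.
Merge the second list: 11:50–13:20, 14:15–14:35, 14:45–16:50, 16:55–19:45.
07:10–08:30: no overlap with the second set.
08:55–14:10 meets the second set on 11:50–13:20.
15:00–15:50 meets the second set on 15:00–15:50.
19:30–20:55 meets the second set on 19:30–19:45.

11:50–13:20, 15:00–15:50, 19:30–19:45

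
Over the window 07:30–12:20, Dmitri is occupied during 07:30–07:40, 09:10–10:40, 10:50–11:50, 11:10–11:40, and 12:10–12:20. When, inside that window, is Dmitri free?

07:40–09:10, 10:40–10:50, 11:50–12:10

After merging, the occupied span is 07:30–07:40, 09:10–10:40, 10:50–11:50, 12:10–12:20.
Complement within 07:30–12:20: 07:40–09:10, 10:40–10:50, 11:50–12:10.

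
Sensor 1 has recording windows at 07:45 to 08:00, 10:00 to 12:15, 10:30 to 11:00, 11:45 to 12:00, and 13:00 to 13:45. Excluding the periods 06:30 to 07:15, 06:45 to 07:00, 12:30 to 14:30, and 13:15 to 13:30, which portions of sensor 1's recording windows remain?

07:45-08:00, 10:00-12:15

A, merged: 07:45-08:00, 10:00-12:15, 13:00-13:45.
B, merged: 06:30-07:15, 12:30-14:30.
07:45-08:00: nothing removed.
10:00-12:15: nothing removed.
13:00-13:45: entirely removed.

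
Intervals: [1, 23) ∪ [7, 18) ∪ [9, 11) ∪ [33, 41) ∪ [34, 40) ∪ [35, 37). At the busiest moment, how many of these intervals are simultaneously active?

At 9, 3 of the intervals are simultaneously active.
No point has more.

3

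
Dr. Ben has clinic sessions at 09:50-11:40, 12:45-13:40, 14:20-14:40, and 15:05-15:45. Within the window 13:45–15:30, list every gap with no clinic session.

After merging, the occupied span is 09:50-11:40, 12:45-13:40, 14:20-14:40, 15:05-15:45.
Complement within 13:45-15:30: 13:45-14:20, 14:40-15:05.

13:45-14:20, 14:40-15:05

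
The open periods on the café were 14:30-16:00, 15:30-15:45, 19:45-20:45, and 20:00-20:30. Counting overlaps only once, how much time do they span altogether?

2 h 30 min

Merged: 14:30–16:00, 19:45–20:45.
Lengths: 1 h 30 min + 1 h = 2 h 30 min.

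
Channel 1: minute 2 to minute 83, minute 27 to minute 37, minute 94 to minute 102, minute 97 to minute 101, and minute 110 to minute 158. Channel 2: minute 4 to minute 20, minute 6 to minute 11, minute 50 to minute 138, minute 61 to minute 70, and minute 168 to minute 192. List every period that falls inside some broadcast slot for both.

minute 4 to minute 20, minute 50 to minute 83, minute 94 to minute 102, minute 110 to minute 138

Merge the first list: minute 2 to minute 83, minute 94 to minute 102, minute 110 to minute 158.
Merge the second list: minute 4 to minute 20, minute 50 to minute 138, minute 168 to minute 192.
minute 2 to minute 83 ∩ B → minute 4 to minute 20, minute 50 to minute 83.
minute 94 to minute 102 ∩ B → minute 94 to minute 102.
minute 110 to minute 158 ∩ B → minute 110 to minute 138.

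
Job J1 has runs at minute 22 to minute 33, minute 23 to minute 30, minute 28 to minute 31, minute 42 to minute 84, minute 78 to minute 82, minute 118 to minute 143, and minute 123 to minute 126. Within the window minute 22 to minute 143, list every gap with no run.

After merging, the occupied span is minute 22 to minute 33, minute 42 to minute 84, minute 118 to minute 143.
Complement within minute 22 to minute 143: minute 33 to minute 42, minute 84 to minute 118.

minute 33 to minute 42, minute 84 to minute 118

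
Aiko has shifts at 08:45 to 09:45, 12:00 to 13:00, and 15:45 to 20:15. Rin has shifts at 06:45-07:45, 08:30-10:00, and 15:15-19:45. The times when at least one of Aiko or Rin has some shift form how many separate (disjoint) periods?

A ∪ B = 06:45–07:45, 08:30–10:00, 12:00–13:00, 15:15–20:15.
That is 4 disjoint pieces.

4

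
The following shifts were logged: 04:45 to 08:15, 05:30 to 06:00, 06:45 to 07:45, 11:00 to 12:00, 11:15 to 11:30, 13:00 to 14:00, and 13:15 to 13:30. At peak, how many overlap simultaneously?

2

Sweep endpoints in order; track running count of active intervals.
Peak of 2 reached at 05:30.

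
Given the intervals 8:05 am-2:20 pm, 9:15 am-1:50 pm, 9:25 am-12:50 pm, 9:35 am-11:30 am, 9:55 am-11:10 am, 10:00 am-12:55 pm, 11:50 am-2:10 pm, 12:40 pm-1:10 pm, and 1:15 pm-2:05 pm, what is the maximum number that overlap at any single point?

6

Sweep endpoints in order; track running count of active intervals.
Peak of 6 reached at 10:00 am.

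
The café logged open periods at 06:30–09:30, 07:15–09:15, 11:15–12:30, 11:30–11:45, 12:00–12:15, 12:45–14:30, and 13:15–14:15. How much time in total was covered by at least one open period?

Merged: 06:30–09:30, 11:15–12:30, 12:45–14:30.
Lengths: 3 h + 1 h 15 min + 1 h 45 min = 6 h.

6 h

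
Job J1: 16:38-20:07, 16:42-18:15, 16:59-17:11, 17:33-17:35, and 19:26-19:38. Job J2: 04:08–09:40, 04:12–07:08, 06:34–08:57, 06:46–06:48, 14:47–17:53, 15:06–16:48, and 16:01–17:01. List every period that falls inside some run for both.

Merge the first list: 16:38-20:07.
Merge the second list: 04:08-09:40, 14:47-17:53.
16:38-20:07 overlaps B on 16:38-17:53.

16:38-17:53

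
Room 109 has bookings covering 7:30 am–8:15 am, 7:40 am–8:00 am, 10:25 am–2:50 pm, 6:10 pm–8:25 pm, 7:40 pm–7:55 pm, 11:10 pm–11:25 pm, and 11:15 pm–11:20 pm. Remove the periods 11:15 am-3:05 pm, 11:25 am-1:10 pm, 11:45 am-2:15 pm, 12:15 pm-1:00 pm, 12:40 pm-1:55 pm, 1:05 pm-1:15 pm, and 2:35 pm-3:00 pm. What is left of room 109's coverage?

First set merges to 7:30 am-8:15 am, 10:25 am-2:50 pm, 6:10 pm-8:25 pm, 11:10 pm-11:25 pm.
Second set merges to 11:15 am-3:05 pm.
7:30 am-8:15 am: no B overlap → unchanged.
10:25 am-2:50 pm minus B → 10:25 am-11:15 am.
6:10 pm-8:25 pm: no B overlap → unchanged.
11:10 pm-11:25 pm: no B overlap → unchanged.

7:30 am-8:15 am, 10:25 am-11:15 am, 6:10 pm-8:25 pm, 11:10 pm-11:25 pm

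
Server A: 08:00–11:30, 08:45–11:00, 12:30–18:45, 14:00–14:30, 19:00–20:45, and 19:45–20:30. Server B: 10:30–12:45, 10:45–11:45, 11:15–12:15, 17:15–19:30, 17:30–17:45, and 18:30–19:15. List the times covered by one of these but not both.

08:00–10:30, 11:30–12:30, 12:45–17:15, 18:45–19:00, 19:30–20:45

First set merges to 08:00–11:30, 12:30–18:45, 19:00–20:45.
Second set merges to 10:30–12:45, 17:15–19:30.
A but not B: 08:00–10:30, 12:45–17:15, 19:30–20:45.
B but not A: 11:30–12:30, 18:45–19:00.
Combining gives A △ B.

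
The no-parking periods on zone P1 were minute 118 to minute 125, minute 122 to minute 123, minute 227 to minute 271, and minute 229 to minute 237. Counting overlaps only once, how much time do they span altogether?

Merged: minute 118 to minute 125, minute 227 to minute 271.
Lengths: 7 minutes + 44 minutes = 51 minutes.

51 minutes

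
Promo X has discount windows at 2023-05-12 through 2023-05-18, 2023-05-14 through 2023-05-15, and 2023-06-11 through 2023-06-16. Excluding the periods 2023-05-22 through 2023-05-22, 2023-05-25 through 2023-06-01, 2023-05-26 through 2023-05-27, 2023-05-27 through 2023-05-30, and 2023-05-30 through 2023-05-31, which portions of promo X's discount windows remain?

Merge the first list: 2023-05-12 through 2023-05-18, 2023-06-11 through 2023-06-16.
Merge the second list: 2023-05-22 through 2023-05-22, 2023-05-25 through 2023-06-01.
2023-05-12 through 2023-05-18: no B overlap → unchanged.
2023-06-11 through 2023-06-16: no B overlap → unchanged.

2023-05-12 through 2023-05-18, 2023-06-11 through 2023-06-16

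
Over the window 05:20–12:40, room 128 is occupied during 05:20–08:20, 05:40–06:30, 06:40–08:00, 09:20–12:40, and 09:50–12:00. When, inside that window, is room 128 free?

08:20–09:20

The merged coverage is 05:20–08:20, 09:20–12:40.
Uncovered inside 05:20–12:40: 08:20–09:20.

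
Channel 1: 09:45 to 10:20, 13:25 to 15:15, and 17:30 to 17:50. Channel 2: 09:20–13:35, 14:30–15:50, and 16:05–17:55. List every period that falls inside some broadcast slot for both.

09:45–10:20, 13:25–13:35, 14:30–15:15, 17:30–17:50

09:45–10:20 meets the second set on 09:45–10:20.
13:25–15:15 meets the second set on 13:25–13:35, 14:30–15:15.
17:30–17:50 meets the second set on 17:30–17:50.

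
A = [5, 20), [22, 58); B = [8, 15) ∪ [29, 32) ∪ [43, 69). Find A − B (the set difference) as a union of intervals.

[5, 20) with B removed leaves [5, 8), [15, 20).
[22, 58) with B removed leaves [22, 29), [32, 43).

[5, 8) ∪ [15, 20) ∪ [22, 29) ∪ [32, 43)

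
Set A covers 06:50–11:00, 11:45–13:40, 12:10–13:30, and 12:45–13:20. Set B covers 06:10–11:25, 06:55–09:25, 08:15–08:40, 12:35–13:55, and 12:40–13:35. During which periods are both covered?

First set merges to 06:50–11:00, 11:45–13:40.
Second set merges to 06:10–11:25, 12:35–13:55.
06:50–11:00 ∩ B → 06:50–11:00.
11:45–13:40 ∩ B → 12:35–13:40.

06:50–11:00, 12:35–13:40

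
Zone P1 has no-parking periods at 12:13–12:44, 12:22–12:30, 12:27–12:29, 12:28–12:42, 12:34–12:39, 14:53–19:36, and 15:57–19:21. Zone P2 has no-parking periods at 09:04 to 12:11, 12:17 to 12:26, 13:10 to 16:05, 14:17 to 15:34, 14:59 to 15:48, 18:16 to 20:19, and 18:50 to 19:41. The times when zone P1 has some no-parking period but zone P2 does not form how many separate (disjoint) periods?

First set merges to 12:13-12:44, 14:53-19:36.
Second set merges to 09:04-12:11, 12:17-12:26, 13:10-16:05, 18:16-20:19.
A \ B = 12:13-12:17, 12:26-12:44, 16:05-18:16.
That is 3 disjoint pieces.

3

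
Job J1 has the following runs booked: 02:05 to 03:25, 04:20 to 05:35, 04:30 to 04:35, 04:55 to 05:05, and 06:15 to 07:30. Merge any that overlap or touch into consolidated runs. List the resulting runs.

02:05–03:25, 04:20–05:35, 06:15–07:30

04:20–05:35 is disjoint → start new block.
04:30–04:35 overlaps/touches 04:20–05:35 → extend to 04:20–05:35.
04:55–05:05 overlaps/touches 04:20–05:35 → extend to 04:20–05:35.
06:15–07:30 is disjoint → start new block.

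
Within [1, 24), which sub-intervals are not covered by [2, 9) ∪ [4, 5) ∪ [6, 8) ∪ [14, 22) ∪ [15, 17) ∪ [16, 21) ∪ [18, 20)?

[1, 2) ∪ [9, 14) ∪ [22, 24)

Covered (merged): [2, 9), [14, 22).
Uncovered inside [1, 24): [1, 2), [9, 14), [22, 24).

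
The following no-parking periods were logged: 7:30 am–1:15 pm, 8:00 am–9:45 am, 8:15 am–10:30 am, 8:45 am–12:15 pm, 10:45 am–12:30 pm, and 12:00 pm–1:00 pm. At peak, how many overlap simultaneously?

At 8:45 am, 4 of the intervals are simultaneously active.
No point has more.

4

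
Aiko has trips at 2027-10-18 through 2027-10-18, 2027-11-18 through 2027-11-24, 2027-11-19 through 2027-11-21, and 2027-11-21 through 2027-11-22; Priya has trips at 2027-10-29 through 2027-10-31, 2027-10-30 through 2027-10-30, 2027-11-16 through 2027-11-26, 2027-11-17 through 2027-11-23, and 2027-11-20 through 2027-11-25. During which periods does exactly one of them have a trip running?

2027-10-18 through 2027-10-18, 2027-10-29 through 2027-10-31, 2027-11-16 through 2027-11-17, 2027-11-25 through 2027-11-26

A, merged: 2027-10-18 through 2027-10-18, 2027-11-18 through 2027-11-24.
B, merged: 2027-10-29 through 2027-10-31, 2027-11-16 through 2027-11-26.
Only in the first: 2027-10-18 through 2027-10-18.
Only in the second: 2027-10-29 through 2027-10-31, 2027-11-16 through 2027-11-17, 2027-11-25 through 2027-11-26.
Together these are the periods covered by exactly one.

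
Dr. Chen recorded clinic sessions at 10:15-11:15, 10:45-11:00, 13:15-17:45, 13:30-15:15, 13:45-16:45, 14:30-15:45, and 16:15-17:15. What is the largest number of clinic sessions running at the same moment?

Walk the sorted start/end points keeping a running depth.
The depth first hits 4 at 14:30.

4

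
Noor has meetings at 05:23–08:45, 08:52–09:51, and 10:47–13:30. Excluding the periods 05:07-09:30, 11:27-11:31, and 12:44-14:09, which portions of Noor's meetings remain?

05:23–08:45 lies entirely inside B → drops out.
08:52–09:51 with B removed leaves 09:30–09:51.
10:47–13:30 with B removed leaves 10:47–11:27, 11:31–12:44.

09:30–09:51, 10:47–11:27, 11:31–12:44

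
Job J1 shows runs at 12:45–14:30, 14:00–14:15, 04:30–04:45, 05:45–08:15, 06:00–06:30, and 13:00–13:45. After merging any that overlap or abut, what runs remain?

04:30–04:45, 05:45–08:15, 12:45–14:30

Sort by start: 04:30–04:45, 05:45–08:15, 06:00–06:30, 12:45–14:30, 13:00–13:45, 14:00–14:15.
05:45–08:15 is disjoint → start new block.
06:00–06:30 overlaps/touches 05:45–08:15 → extend to 05:45–08:15.
12:45–14:30 is disjoint → start new block.
13:00–13:45 overlaps/touches 12:45–14:30 → extend to 12:45–14:30.
14:00–14:15 overlaps/touches 12:45–14:30 → extend to 12:45–14:30.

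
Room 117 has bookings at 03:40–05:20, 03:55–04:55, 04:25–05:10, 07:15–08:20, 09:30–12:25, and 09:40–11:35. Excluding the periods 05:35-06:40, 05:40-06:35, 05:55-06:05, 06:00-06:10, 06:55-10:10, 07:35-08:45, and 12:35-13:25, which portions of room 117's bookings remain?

Merge the first list: 03:40–05:20, 07:15–08:20, 09:30–12:25.
Merge the second list: 05:35–06:40, 06:55–10:10, 12:35–13:25.
03:40–05:20 is untouched.
07:15–08:20 lies entirely inside B → drops out.
09:30–12:25 with B removed leaves 10:10–12:25.

03:40–05:20, 10:10–12:25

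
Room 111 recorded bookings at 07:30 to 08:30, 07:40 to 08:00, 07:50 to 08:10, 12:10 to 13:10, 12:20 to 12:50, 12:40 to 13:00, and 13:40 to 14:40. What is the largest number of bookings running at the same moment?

3

Walk the sorted start/end points keeping a running depth.
The depth first hits 3 at 07:50.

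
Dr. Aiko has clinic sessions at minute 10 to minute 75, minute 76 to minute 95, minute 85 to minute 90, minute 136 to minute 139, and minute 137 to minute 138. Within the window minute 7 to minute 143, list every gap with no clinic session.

minute 7 to minute 10, minute 75 to minute 76, minute 95 to minute 136, minute 139 to minute 143

After merging, the occupied span is minute 10 to minute 75, minute 76 to minute 95, minute 136 to minute 139.
Uncovered inside minute 7 to minute 143: minute 7 to minute 10, minute 75 to minute 76, minute 95 to minute 136, minute 139 to minute 143.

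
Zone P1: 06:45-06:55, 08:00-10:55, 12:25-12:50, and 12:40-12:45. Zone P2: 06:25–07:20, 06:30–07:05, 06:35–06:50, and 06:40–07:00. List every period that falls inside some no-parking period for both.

A, merged: 06:45–06:55, 08:00–10:55, 12:25–12:50.
B, merged: 06:25–07:20.
06:45–06:55 ∩ B → 06:45–06:55.
08:00–10:55 meets no B interval.
12:25–12:50 meets no B interval.

06:45–06:55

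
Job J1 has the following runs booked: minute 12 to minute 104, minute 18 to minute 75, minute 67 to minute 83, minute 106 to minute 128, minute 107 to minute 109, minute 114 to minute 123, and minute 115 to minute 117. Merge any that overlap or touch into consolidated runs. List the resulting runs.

minute 18 to minute 75 overlaps/touches minute 12 to minute 104 → extend to minute 12 to minute 104.
minute 67 to minute 83 overlaps/touches minute 12 to minute 104 → extend to minute 12 to minute 104.
minute 106 to minute 128 is disjoint → start new block.
minute 107 to minute 109 overlaps/touches minute 106 to minute 128 → extend to minute 106 to minute 128.
minute 114 to minute 123 overlaps/touches minute 106 to minute 128 → extend to minute 106 to minute 128.
minute 115 to minute 117 overlaps/touches minute 106 to minute 128 → extend to minute 106 to minute 128.

minute 12 to minute 104, minute 106 to minute 128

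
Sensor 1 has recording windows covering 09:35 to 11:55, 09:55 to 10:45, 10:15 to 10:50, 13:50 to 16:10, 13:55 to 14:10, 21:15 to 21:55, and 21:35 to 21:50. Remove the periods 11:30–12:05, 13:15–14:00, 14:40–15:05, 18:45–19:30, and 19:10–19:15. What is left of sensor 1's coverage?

09:35–11:30, 14:00–14:40, 15:05–16:10, 21:15–21:55

A, merged: 09:35–11:55, 13:50–16:10, 21:15–21:55.
B, merged: 11:30–12:05, 13:15–14:00, 14:40–15:05, 18:45–19:30.
09:35–11:55 minus B → 09:35–11:30.
13:50–16:10 minus B → 14:00–14:40, 15:05–16:10.
21:15–21:55: no B overlap → unchanged.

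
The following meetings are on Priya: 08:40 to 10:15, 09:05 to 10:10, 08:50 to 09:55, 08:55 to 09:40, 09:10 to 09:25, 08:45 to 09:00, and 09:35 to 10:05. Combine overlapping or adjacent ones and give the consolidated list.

08:40–10:15

Sort by start: 08:40–10:15, 08:45–09:00, 08:50–09:55, 08:55–09:40, 09:05–10:10, 09:10–09:25, 09:35–10:05.
08:45–09:00 overlaps/touches 08:40–10:15 → extend to 08:40–10:15.
08:50–09:55 overlaps/touches 08:40–10:15 → extend to 08:40–10:15.
08:55–09:40 overlaps/touches 08:40–10:15 → extend to 08:40–10:15.
09:05–10:10 overlaps/touches 08:40–10:15 → extend to 08:40–10:15.
09:10–09:25 overlaps/touches 08:40–10:15 → extend to 08:40–10:15.
09:35–10:05 overlaps/touches 08:40–10:15 → extend to 08:40–10:15.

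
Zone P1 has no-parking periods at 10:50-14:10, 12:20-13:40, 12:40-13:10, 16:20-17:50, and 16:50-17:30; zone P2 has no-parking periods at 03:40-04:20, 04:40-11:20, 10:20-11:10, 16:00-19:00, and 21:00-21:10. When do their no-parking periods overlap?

Merge the first list: 10:50-14:10, 16:20-17:50.
Merge the second list: 03:40-04:20, 04:40-11:20, 16:00-19:00, 21:00-21:10.
10:50-14:10 meets the second set on 10:50-11:20.
16:20-17:50 meets the second set on 16:20-17:50.

10:50-11:20, 16:20-17:50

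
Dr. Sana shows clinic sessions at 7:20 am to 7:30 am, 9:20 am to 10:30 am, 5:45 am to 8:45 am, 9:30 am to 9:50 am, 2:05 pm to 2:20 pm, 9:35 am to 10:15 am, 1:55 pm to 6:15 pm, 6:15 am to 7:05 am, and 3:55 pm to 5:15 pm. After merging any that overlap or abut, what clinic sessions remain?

5:45 am–8:45 am, 9:20 am–10:30 am, 1:55 pm–6:15 pm

Sort by start: 5:45 am–8:45 am, 6:15 am–7:05 am, 7:20 am–7:30 am, 9:20 am–10:30 am, 9:30 am–9:50 am, 9:35 am–10:15 am, 1:55 pm–6:15 pm, 2:05 pm–2:20 pm, 3:55 pm–5:15 pm.
6:15 am–7:05 am overlaps/touches 5:45 am–8:45 am → extend to 5:45 am–8:45 am.
7:20 am–7:30 am overlaps/touches 5:45 am–8:45 am → extend to 5:45 am–8:45 am.
9:20 am–10:30 am is disjoint → start new block.
9:30 am–9:50 am overlaps/touches 9:20 am–10:30 am → extend to 9:20 am–10:30 am.
9:35 am–10:15 am overlaps/touches 9:20 am–10:30 am → extend to 9:20 am–10:30 am.
1:55 pm–6:15 pm is disjoint → start new block.
2:05 pm–2:20 pm overlaps/touches 1:55 pm–6:15 pm → extend to 1:55 pm–6:15 pm.
3:55 pm–5:15 pm overlaps/touches 1:55 pm–6:15 pm → extend to 1:55 pm–6:15 pm.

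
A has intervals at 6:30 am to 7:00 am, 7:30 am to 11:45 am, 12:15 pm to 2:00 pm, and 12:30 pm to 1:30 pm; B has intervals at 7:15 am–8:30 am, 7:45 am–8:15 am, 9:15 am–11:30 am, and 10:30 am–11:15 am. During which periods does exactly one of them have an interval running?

First set merges to 6:30 am–7:00 am, 7:30 am–11:45 am, 12:15 pm–2:00 pm.
Second set merges to 7:15 am–8:30 am, 9:15 am–11:30 am.
A \ B = 6:30 am–7:00 am, 8:30 am–9:15 am, 11:30 am–11:45 am, 12:15 pm–2:00 pm.
B \ A = 7:15 am–7:30 am.
Union of the two gives the symmetric difference.

6:30 am–7:00 am, 7:15 am–7:30 am, 8:30 am–9:15 am, 11:30 am–11:45 am, 12:15 pm–2:00 pm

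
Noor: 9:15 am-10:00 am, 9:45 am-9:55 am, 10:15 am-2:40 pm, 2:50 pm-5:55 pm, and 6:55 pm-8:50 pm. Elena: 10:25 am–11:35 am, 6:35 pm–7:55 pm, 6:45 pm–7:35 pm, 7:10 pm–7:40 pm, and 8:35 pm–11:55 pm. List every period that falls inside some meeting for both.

10:25 am–11:35 am, 6:55 pm–7:55 pm, 8:35 pm–8:50 pm

A, merged: 9:15 am–10:00 am, 10:15 am–2:40 pm, 2:50 pm–5:55 pm, 6:55 pm–8:50 pm.
B, merged: 10:25 am–11:35 am, 6:35 pm–7:55 pm, 8:35 pm–11:55 pm.
9:15 am–10:00 am falls entirely outside B.
10:15 am–2:40 pm overlaps B on 10:25 am–11:35 am.
2:50 pm–5:55 pm falls entirely outside B.
6:55 pm–8:50 pm overlaps B on 6:55 pm–7:55 pm, 8:35 pm–8:50 pm.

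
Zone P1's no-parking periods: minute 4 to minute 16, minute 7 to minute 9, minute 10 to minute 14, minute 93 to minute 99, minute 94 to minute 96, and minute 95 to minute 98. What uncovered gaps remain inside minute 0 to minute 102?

minute 0 to minute 4, minute 16 to minute 93, minute 99 to minute 102

After merging, the occupied span is minute 4 to minute 16, minute 93 to minute 99.
Uncovered inside minute 0 to minute 102: minute 0 to minute 4, minute 16 to minute 93, minute 99 to minute 102.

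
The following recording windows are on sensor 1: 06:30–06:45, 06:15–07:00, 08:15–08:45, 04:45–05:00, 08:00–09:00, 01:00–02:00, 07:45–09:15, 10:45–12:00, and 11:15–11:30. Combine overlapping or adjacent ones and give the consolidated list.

01:00–02:00, 04:45–05:00, 06:15–07:00, 07:45–09:15, 10:45–12:00

Sort by start: 01:00–02:00, 04:45–05:00, 06:15–07:00, 06:30–06:45, 07:45–09:15, 08:00–09:00, 08:15–08:45, 10:45–12:00, 11:15–11:30.
04:45–05:00 is disjoint → start new block.
06:15–07:00 is disjoint → start new block.
06:30–06:45 overlaps/touches 06:15–07:00 → extend to 06:15–07:00.
07:45–09:15 is disjoint → start new block.
08:00–09:00 overlaps/touches 07:45–09:15 → extend to 07:45–09:15.
08:15–08:45 overlaps/touches 07:45–09:15 → extend to 07:45–09:15.
10:45–12:00 is disjoint → start new block.
11:15–11:30 overlaps/touches 10:45–12:00 → extend to 10:45–12:00.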